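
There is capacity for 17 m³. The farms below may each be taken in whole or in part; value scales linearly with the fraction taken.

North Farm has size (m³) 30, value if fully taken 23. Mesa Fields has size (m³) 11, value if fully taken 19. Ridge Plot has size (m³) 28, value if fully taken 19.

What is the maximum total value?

Best value per unit of size first: Mesa Fields 19/11≈1.73, North Farm 23/30≈0.767, Ridge Plot 19/28≈0.679.
All 11 m³ of Mesa Fields fit (value 19) ; 6 remain.
Fill the last 6 m³ with part of North Farm: 6/30 of it earns 4.6.
Total value = 23.6.

23.6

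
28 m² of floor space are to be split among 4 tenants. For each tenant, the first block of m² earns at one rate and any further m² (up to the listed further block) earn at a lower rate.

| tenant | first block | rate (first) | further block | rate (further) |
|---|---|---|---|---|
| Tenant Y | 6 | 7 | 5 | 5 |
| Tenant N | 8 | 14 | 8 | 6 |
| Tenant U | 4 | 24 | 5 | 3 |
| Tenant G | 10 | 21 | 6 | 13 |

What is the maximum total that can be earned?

Order all 8 blocks by rate: Tenant U/first 24 > Tenant G/first 21 > Tenant N/first 14 > Tenant G/second 13 > Tenant Y/first 7 > Tenant N/second 6 > Tenant Y/second 5 > Tenant U/second 3.
Tenant U first at 24: fill all 4 — 24 left.
Fill Tenant G first block (10 at 21) — 14 left.
Fill Tenant N first block (8 at 14) — 6 left.
Tenant G/second (13): +6 — 0 left.
Total = 24×4 + 21×10 + 14×8 + 13×6 = 496.

496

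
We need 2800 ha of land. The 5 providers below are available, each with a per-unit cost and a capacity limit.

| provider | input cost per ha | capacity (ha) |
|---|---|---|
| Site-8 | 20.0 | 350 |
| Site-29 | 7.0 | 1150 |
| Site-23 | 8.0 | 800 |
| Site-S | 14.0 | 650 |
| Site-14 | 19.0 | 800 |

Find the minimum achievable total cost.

27350

Cheapest first:
Site-29 (7.0): use full 1150 — 1650 ha to go.
Take 800 from Site-23 at 8.0 — need 850 more.
Site-S at 14.0: take all 650 ha — 200 still needed.
Site-14 (19.0): take the remaining 200 — done.
Site-8: unused.
Cost = 1150×7.0 + 800×8.0 + 650×14.0 + 200×19.0 = 27350.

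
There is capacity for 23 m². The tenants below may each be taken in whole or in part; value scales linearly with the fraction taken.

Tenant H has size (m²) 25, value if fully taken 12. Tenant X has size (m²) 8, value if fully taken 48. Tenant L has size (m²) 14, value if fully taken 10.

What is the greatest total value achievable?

58.48

Best value per unit of size first: Tenant X 48/8≈6, Tenant L 10/14≈0.714, Tenant H 12/25≈0.48.
Take all of Tenant X (8 m², value 48) ; 15 m² left.
Tenant L: take in full, 14 m² for value 10 ; 1 left.
Fill the last 1 m² with part of Tenant H: 1/25 of it earns 0.48.
Total value = 58.48.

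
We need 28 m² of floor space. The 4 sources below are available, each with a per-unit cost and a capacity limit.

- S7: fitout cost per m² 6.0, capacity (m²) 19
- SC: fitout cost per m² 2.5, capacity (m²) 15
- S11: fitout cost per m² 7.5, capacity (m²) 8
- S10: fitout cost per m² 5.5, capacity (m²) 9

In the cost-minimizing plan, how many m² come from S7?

Cheapest first:
SC (2.5): use full 15 → 13 m² to go.
Take 9 from S10 at 5.5 → need 4 more.
Take 4 from S7 at 6.0 to finish.
S11: unused.

4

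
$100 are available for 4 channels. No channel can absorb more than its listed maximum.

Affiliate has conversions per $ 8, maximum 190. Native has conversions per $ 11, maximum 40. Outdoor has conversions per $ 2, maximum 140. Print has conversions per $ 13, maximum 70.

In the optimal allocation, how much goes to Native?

Rank by conversions per $: Print 13 > Native 11 > Affiliate 8 > Outdoor 2.
Give Print 70 to hit its cap of 70 → 30 left.
Only 30 left; Native takes them to reach 30.

30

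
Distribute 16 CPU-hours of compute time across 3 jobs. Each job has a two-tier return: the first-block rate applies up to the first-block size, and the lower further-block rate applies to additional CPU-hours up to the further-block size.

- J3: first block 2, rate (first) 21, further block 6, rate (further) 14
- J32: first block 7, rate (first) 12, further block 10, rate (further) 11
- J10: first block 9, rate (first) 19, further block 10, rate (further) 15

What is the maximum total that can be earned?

288

Order all 6 blocks by rate: J3/first 21 > J10/first 19 > J10/second 15 > J3/second 14 > J32/first 12 > J32/second 11.
J3/first (21): +2 → 14 left.
J10/first (19): +9 → 5 left.
J10/second: +5 of 10 at 15; pool empty.
Total = 21×2 + 19×9 + 15×5 = 288.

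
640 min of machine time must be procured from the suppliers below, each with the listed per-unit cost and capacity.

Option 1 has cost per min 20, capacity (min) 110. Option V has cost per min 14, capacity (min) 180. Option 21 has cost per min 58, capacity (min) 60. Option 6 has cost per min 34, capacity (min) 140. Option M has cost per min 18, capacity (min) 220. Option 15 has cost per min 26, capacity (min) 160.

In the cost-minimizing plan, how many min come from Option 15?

Cheapest first:
Option V at 14: take all 180 min ; 460 still needed.
Option M (18): use full 220 ; 240 min to go.
Take 110 from Option 1 at 20 ; need 130 more.
Take 130 from Option 15 at 26 to finish.
Option 6, Option 21: unused.

130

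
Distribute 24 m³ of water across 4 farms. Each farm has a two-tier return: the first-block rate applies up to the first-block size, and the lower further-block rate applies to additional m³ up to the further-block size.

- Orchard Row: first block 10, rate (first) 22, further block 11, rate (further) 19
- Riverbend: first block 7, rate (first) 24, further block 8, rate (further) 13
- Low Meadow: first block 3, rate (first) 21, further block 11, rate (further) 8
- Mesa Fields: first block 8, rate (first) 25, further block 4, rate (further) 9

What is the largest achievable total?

Rank every tier by rate: Mesa Fields/T1 25 > Riverbend/T1 24 > Orchard Row/T1 22 > Low Meadow/T1 21 > Orchard Row/T2 19 > Riverbend/T2 13 > Mesa Fields/T2 9 > Low Meadow/T2 8.
Mesa Fields/T1 (25): +8 — 16 left.
Fill Riverbend T1 block (7 at 24) — 9 left.
9 remain; put them into Orchard Row T1 at 22.
Total = 25×8 + 24×7 + 22×9 = 566.

566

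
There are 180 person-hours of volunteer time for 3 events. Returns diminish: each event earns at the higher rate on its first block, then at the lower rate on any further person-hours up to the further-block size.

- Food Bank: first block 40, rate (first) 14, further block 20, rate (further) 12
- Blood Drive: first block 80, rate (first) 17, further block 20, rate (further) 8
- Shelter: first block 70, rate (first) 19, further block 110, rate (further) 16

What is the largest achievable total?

3170

Treat each block as its own option and order by rate: Shelter/T1 19 > Blood Drive/T1 17 > Shelter/T2 16 > Food Bank/T1 14 > Food Bank/T2 12 > Blood Drive/T2 8.
Shelter/T1 (19): +70 → 110 left.
Fill Blood Drive T1 block (80 at 17) → 30 left.
30 remain; put them into Shelter T2 at 16.
Total = 19×70 + 17×80 + 16×30 = 3170.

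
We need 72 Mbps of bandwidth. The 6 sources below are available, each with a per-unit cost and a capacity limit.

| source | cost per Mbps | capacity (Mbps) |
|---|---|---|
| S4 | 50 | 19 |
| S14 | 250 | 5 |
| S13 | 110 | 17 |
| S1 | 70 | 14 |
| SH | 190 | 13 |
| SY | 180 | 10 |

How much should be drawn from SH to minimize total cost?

12

Fill from the cheapest source first.
S4 (50): use full 19 ; 53 Mbps to go.
Take 14 from S1 at 70 ; need 39 more.
Take 17 from S13 at 110 ; need 22 more.
Take 10 from SY at 180 ; need 12 more.
SH at 190: take 12 of its 13 ; requirement met.
S14: unused.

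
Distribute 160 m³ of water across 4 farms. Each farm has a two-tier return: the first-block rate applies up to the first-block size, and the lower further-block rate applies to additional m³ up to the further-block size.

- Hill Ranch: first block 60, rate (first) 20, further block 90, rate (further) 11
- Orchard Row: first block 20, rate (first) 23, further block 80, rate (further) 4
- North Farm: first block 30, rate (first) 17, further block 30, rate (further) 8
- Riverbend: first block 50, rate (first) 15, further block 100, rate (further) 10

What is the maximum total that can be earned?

Order all 8 blocks by rate: Orchard Row/first 23 > Hill Ranch/first 20 > North Farm/first 17 > Riverbend/first 15 > Hill Ranch/second 11 > Riverbend/second 10 > North Farm/second 8 > Orchard Row/second 4.
Orchard Row/first (23): +20 ; 140 left.
Hill Ranch first at 20: fill all 60 ; 80 left.
North Farm first at 17: fill all 30 ; 50 left.
Riverbend/first (15): +50 ; 0 left.
Total = 23×20 + 20×60 + 17×30 + 15×50 = 2920.

2920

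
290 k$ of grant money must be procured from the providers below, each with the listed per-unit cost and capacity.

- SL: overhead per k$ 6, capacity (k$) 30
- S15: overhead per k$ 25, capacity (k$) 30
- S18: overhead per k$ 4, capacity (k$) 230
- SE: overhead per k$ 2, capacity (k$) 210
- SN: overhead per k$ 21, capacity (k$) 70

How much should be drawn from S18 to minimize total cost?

Fill from the cheapest provider first.
SE (2): use full 210 — 80 k$ to go.
Take 80 from S18 at 4 to finish.
SL, SN, S15: unused.

80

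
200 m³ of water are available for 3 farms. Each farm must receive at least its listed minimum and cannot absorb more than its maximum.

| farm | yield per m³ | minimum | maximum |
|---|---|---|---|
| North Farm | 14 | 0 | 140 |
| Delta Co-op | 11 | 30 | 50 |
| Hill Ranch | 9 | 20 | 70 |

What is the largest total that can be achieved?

Meeting every minimum uses 0+30+20 = 50 m³, leaving 150.
Order the farms by yield per m³: North Farm 14 > Delta Co-op 11 > Hill Ranch 9.
North Farm takes 140 more to reach its cap of 140 ; 10 left.
Delta Co-op: +10 (room for 20) → 40. Pool exhausted.
Total = 14×140 + 11×40 + 9×20 = 2580.

2580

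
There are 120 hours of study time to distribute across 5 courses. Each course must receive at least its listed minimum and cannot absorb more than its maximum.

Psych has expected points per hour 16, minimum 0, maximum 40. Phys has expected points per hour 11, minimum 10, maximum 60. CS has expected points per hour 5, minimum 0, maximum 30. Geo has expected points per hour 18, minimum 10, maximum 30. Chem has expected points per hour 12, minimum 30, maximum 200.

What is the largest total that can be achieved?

Meeting every minimum uses 0+10+0+10+30 = 50 hours, leaving 70.
Rank by expected points per hour: Geo 18 > Psych 16 > Chem 12 > Phys 11 > CS 5.
Geo takes 20 more to reach its cap of 30 — 50 left.
Give Psych 40 more to hit its cap of 40 — 10 left.
Chem has room for 170 more but only 10 remain, so it gets 40.
Total = 16×40 + 11×10 + 18×30 + 12×40 = 1770.

1770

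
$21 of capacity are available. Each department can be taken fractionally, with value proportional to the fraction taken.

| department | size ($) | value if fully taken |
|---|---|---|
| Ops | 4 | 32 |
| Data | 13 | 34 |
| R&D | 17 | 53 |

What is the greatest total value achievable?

Best value per unit of size first: Ops 32/4≈8, R&D 53/17≈3.12, Data 34/13≈2.62.
Take all of Ops (4 $, value 32) → 17 $ left.
R&D: take in full, 17 $ for value 53 → 0 left.
Total value = 85.

85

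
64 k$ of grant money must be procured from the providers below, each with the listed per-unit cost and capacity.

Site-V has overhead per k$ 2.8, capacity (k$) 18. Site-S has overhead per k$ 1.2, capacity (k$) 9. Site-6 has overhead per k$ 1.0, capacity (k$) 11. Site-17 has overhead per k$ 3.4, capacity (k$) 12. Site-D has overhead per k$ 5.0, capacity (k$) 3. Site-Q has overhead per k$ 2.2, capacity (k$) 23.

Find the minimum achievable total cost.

Fill from the cheapest provider first.
Take 11 from Site-6 at 1.0 — need 53 more.
Take 9 from Site-S at 1.2 — need 44 more.
Site-Q at 2.2: take all 23 k$ — 21 still needed.
Site-V (2.8): use full 18 — 3 k$ to go.
Site-17 at 3.4: take 3 of its 12 — requirement met.
Site-D: unused.
Cost = 11×1.0 + 9×1.2 + 23×2.2 + 18×2.8 + 3×3.4 = 133.

133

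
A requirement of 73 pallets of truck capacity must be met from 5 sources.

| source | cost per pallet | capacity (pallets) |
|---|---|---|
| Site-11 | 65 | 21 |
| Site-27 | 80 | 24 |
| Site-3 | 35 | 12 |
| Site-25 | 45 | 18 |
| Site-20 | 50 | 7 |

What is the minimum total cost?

4145

Fill from the cheapest source first.
Site-3 at 35: take all 12 pallets — 61 still needed.
Site-25 (45): use full 18 — 43 pallets to go.
Site-20 at 50: take all 7 pallets — 36 still needed.
Take 21 from Site-11 at 65 — need 15 more.
Site-27 (80): take the remaining 15 — done.
Cost = 12×35 + 18×45 + 7×50 + 21×65 + 15×80 = 4145.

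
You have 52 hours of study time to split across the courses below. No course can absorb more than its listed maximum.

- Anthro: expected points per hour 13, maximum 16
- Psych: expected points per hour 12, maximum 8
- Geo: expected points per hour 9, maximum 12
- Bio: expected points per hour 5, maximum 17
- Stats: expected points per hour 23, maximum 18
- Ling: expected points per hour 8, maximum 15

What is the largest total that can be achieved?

808

Order the courses by expected points per hour: Stats 23 > Anthro 13 > Psych 12 > Geo 9 > Ling 8 > Bio 5.
Give Stats 18 to hit its cap of 18 ; 34 left.
Anthro: +16 to 16 (cap) ; 18 left.
Give Psych 8 to hit its cap of 8 ; 10 left.
Geo: +10 (room for 12) → 10. Pool exhausted.
Total = 13×16 + 12×8 + 9×10 + 23×18 = 808.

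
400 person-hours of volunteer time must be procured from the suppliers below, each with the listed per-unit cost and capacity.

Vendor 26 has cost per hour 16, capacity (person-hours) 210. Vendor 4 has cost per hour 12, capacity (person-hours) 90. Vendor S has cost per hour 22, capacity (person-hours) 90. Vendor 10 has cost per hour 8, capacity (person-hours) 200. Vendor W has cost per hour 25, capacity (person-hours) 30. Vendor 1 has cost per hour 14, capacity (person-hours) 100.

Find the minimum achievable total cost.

4240

Use suppliers in increasing cost order.
Take 200 from Vendor 10 at 8 — need 200 more.
Take 90 from Vendor 4 at 12 — need 110 more.
Vendor 1 (14): use full 100 — 10 person-hours to go.
Take 10 from Vendor 26 at 16 to finish.
Vendor S, Vendor W: unused.
Cost = 200×8 + 90×12 + 100×14 + 10×16 = 4240.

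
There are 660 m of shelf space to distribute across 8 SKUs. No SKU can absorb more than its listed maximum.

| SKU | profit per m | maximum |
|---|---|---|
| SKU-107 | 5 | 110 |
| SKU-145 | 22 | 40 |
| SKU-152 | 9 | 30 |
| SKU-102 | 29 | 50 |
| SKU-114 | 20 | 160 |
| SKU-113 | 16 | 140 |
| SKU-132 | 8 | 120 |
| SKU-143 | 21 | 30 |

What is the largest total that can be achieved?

10080

Rank by profit per m: SKU-102 29 > SKU-145 22 > SKU-143 21 > SKU-114 20 > SKU-113 16 > SKU-152 9 > SKU-132 8 > SKU-107 5.
SKU-102: +50 to 50 (cap) → 610 left.
SKU-145: +40 to 40 (cap) → 570 left.
SKU-143: +30 to 30 (cap) → 540 left.
SKU-114 takes 160 to reach its cap of 160 → 380 left.
SKU-113 takes 140 to reach its cap of 140 → 240 left.
SKU-152: +30 to 30 (cap) → 210 left.
Give SKU-132 120 to hit its cap of 120 → 90 left.
SKU-107: +90 (room for 110) → 90. Pool exhausted.
Total = 5×90 + 22×40 + 9×30 + 29×50 + 20×160 + 16×140 + 8×120 + 21×30 = 10080.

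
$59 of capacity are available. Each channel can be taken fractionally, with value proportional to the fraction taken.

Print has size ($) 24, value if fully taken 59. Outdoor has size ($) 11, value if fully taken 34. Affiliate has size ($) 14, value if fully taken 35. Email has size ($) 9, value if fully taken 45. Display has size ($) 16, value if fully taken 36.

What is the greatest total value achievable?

175.25

Best value per unit of size first: Email 45/9≈5, Outdoor 34/11≈3.09, Affiliate 35/14≈2.5, Print 59/24≈2.46, Display 36/16≈2.25.
All 9 $ of Email fit (value 45) → 50 remain.
All 11 $ of Outdoor fit (value 34) → 39 remain.
Affiliate: take in full, 14 $ for value 35 → 25 left.
Print: take in full, 24 $ for value 59 → 1 left.
1 $ left: a 1/16 share of Display gives 36×1/16 = 2.25.
Total value = 175.25.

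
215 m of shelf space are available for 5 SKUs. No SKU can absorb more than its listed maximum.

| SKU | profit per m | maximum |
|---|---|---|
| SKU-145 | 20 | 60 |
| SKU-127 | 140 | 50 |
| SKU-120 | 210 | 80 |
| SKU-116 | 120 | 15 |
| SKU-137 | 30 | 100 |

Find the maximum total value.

Highest profit per m first: SKU-120 210 > SKU-127 140 > SKU-116 120 > SKU-137 30 > SKU-145 20.
Give SKU-120 80 to hit its cap of 80 — 135 left.
SKU-127 takes 50 to reach its cap of 50 — 85 left.
Give SKU-116 15 to hit its cap of 15 — 70 left.
SKU-137: +70 (room for 100) → 70. Pool exhausted.
Total = 140×50 + 210×80 + 120×15 + 30×70 = 27700.

27700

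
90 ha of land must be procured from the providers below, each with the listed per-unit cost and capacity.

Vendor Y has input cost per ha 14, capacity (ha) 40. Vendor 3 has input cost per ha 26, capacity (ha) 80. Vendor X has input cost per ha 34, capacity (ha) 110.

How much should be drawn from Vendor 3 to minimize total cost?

50

Use providers in increasing cost order.
Vendor Y (14): use full 40 — 50 ha to go.
Take 50 from Vendor 3 at 26 to finish.
Vendor X: unused.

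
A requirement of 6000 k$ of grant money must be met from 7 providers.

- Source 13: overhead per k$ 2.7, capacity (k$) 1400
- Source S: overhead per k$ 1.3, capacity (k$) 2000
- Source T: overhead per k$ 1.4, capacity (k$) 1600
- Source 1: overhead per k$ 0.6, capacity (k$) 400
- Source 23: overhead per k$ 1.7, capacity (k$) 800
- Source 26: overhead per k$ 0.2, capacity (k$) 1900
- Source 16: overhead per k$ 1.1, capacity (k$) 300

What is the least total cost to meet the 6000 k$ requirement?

5510

Cheapest first:
Take 1900 from Source 26 at 0.2 ; need 4100 more.
Take 400 from Source 1 at 0.6 ; need 3700 more.
Take 300 from Source 16 at 1.1 ; need 3400 more.
Source S (1.3): use full 2000 ; 1400 k$ to go.
Take 1400 from Source T at 1.4 to finish.
Source 23, Source 13: unused.
Cost = 1900×0.2 + 400×0.6 + 300×1.1 + 2000×1.3 + 1400×1.4 = 5510.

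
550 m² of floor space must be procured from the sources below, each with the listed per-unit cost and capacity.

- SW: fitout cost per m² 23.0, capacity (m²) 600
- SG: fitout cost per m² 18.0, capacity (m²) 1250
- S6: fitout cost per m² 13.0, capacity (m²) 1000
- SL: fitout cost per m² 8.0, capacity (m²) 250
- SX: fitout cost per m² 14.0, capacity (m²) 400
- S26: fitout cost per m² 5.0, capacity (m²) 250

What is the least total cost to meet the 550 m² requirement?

3900

Cheapest first:
Take 250 from S26 at 5.0 → need 300 more.
SL at 8.0: take all 250 m² → 50 still needed.
S6 (13.0): take the remaining 50 → done.
SX, SG, SW: unused.
Cost = 250×5.0 + 250×8.0 + 50×13.0 = 3900.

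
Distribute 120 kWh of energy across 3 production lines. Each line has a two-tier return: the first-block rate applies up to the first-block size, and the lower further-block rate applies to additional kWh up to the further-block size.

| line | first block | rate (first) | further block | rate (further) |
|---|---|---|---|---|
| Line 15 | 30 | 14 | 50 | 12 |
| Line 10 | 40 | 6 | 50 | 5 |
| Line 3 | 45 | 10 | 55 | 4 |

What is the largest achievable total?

1420

Treat each block as its own option and order by rate: Line 15/first 14 > Line 15/second 12 > Line 3/first 10 > Line 10/first 6 > Line 10/second 5 > Line 3/second 4.
Line 15/first (14): +30 — 90 left.
Fill Line 15 second block (50 at 12) — 40 left.
Line 3 first at 10: only 40 left, fill 40.
Total = 14×30 + 12×50 + 10×40 = 1420.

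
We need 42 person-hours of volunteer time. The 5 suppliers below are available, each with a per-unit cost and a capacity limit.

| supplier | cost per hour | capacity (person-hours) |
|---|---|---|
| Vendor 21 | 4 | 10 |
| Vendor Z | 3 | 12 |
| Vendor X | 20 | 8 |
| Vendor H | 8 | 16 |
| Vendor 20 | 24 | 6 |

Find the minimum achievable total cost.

284

Fill from the cheapest supplier first.
Take 12 from Vendor Z at 3 → need 30 more.
Vendor 21 at 4: take all 10 person-hours → 20 still needed.
Vendor H (8): use full 16 → 4 person-hours to go.
Take 4 from Vendor X at 20 to finish.
Vendor 20: unused.
Cost = 12×3 + 10×4 + 16×8 + 4×20 = 284.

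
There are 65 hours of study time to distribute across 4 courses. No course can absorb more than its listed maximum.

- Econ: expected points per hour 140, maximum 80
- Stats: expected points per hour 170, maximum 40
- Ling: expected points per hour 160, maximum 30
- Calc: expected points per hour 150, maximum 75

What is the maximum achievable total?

Rank by expected points per hour: Stats 170 > Ling 160 > Calc 150 > Econ 140.
Stats: +40 to 40 (cap) → 25 left.
Ling has room for 30 but only 25 remain, so it gets 25.
Total = 170×40 + 160×25 = 10800.

10800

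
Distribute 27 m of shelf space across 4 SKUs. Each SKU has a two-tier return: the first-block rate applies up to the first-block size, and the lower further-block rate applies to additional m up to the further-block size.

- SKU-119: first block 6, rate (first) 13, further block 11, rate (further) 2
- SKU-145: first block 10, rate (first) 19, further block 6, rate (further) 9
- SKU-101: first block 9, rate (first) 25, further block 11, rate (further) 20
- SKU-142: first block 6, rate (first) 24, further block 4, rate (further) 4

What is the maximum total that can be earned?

Treat each block as its own option and order by rate: SKU-101/first 25 > SKU-142/first 24 > SKU-101/second 20 > SKU-145/first 19 > SKU-119/first 13 > SKU-145/second 9 > SKU-142/second 4 > SKU-119/second 2.
Fill SKU-101 first block (9 at 25) — 18 left.
Fill SKU-142 first block (6 at 24) — 12 left.
SKU-101/second (20): +11 — 1 left.
SKU-145/first: +1 of 10 at 19; pool empty.
Total = 25×9 + 24×6 + 20×11 + 19×1 = 608.

608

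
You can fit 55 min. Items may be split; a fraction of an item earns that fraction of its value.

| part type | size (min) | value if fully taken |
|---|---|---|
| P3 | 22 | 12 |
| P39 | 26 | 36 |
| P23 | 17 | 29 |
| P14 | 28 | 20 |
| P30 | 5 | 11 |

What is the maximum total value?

Best value per unit of size first: P30 11/5≈2.2, P23 29/17≈1.71, P39 36/26≈1.38, P14 20/28≈0.714, P3 12/22≈0.545.
All 5 min of P30 fit (value 11) — 50 remain.
P23: take in full, 17 min for value 29 — 33 left.
All 26 min of P39 fit (value 36) — 7 remain.
7 min left: a 7/28 share of P14 gives 20×7/28 = 5.
Total value = 81.

81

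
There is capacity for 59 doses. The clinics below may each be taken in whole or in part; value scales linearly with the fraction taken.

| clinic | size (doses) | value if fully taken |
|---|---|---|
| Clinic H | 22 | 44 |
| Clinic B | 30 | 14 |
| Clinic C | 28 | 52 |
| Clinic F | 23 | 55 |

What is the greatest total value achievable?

125

Sort by value density: Clinic F 55/23≈2.39, Clinic H 44/22≈2, Clinic C 52/28≈1.86, Clinic B 14/30≈0.467.
All 23 doses of Clinic F fit (value 55) — 36 remain.
Take all of Clinic H (22 doses, value 44) — 14 doses left.
14 doses left: a 14/28 share of Clinic C gives 52×14/28 = 26.
Total value = 125.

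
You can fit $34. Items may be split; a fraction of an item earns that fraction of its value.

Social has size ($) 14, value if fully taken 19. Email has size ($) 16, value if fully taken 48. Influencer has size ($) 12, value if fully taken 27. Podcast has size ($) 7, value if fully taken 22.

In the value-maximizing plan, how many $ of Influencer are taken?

11

Sort by value density: Podcast 22/7≈3.14, Email 48/16≈3, Influencer 27/12≈2.25, Social 19/14≈1.36.
Take all of Podcast (7 $, value 22) — 27 $ left.
Take all of Email (16 $, value 48) — 11 $ left.
Only 11 $ remain; take 11/12 of Influencer for value 27×11/12 = 24.75.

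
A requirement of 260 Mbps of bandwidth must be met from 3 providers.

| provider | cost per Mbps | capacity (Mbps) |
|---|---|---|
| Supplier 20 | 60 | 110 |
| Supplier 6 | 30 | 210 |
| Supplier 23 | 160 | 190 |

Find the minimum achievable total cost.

Use providers in increasing cost order.
Take 210 from Supplier 6 at 30 — need 50 more.
Supplier 20 (60): take the remaining 50 — done.
Supplier 23: unused.
Cost = 210×30 + 50×60 = 9300.

9300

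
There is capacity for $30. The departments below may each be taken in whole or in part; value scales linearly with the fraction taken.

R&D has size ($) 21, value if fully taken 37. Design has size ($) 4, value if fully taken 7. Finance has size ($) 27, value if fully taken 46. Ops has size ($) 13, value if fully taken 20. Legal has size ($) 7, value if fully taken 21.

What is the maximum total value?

61.5

Sort by value density: Legal 21/7≈3, R&D 37/21≈1.76, Design 7/4≈1.75, Finance 46/27≈1.7, Ops 20/13≈1.54.
All 7 $ of Legal fit (value 21) → 23 remain.
Take all of R&D (21 $, value 37) → 2 $ left.
Only 2 $ remain; take 2/4 of Design for value 7×2/4 = 3.5.
Total value = 61.5.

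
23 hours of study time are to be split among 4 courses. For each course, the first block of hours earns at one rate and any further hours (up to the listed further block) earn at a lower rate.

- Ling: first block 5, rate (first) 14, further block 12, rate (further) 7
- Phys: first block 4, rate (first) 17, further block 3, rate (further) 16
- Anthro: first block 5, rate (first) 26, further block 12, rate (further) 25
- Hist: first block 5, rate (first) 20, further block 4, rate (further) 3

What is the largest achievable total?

547

Order all 8 blocks by rate: Anthro/tier1 26 > Anthro/tier2 25 > Hist/tier1 20 > Phys/tier1 17 > Phys/tier2 16 > Ling/tier1 14 > Ling/tier2 7 > Hist/tier2 3.
Fill Anthro tier1 block (5 at 26) → 18 left.
Anthro tier2 at 25: fill all 12 → 6 left.
Fill Hist tier1 block (5 at 20) → 1 left.
Phys/tier1: +1 of 4 at 17; pool empty.
Total = 26×5 + 25×12 + 20×5 + 17×1 = 547.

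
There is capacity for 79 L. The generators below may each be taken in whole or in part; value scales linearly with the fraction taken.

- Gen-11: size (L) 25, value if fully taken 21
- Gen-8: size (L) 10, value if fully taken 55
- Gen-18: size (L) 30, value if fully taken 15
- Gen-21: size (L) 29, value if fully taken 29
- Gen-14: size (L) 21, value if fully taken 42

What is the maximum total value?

141.96

Rank by value-to-size ratio: Gen-8 55/10≈5.5, Gen-14 42/21≈2, Gen-21 29/29≈1, Gen-11 21/25≈0.84, Gen-18 15/30≈0.5.
Take all of Gen-8 (10 L, value 55) ; 69 L left.
All 21 L of Gen-14 fit (value 42) ; 48 remain.
Gen-21: take in full, 29 L for value 29 ; 19 left.
19 L left: a 19/25 share of Gen-11 gives 21×19/25 = 15.96.
Total value = 141.96.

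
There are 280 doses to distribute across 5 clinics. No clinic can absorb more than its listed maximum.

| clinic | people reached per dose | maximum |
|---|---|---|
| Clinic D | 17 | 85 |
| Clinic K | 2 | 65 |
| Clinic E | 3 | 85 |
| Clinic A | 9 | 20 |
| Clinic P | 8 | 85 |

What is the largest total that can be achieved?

2570

Rank by people reached per dose: Clinic D 17 > Clinic A 9 > Clinic P 8 > Clinic E 3 > Clinic K 2.
Clinic D takes 85 to reach its cap of 85 ; 195 left.
Clinic A takes 20 to reach its cap of 20 ; 175 left.
Give Clinic P 85 to hit its cap of 85 ; 90 left.
Clinic E: +85 to 85 (cap) ; 5 left.
Only 5 left; Clinic K takes them to reach 5.
Total = 17×85 + 2×5 + 3×85 + 9×20 + 8×85 = 2570.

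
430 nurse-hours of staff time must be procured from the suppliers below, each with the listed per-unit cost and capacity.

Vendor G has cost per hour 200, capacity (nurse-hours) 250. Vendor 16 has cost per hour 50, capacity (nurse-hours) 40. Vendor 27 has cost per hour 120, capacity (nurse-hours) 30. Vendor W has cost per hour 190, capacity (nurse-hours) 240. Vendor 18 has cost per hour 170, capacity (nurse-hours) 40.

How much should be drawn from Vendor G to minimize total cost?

Cheapest first:
Take 40 from Vendor 16 at 50 ; need 390 more.
Vendor 27 at 120: take all 30 nurse-hours ; 360 still needed.
Vendor 18 at 170: take all 40 nurse-hours ; 320 still needed.
Vendor W at 190: take all 240 nurse-hours ; 80 still needed.
Take 80 from Vendor G at 200 to finish.

80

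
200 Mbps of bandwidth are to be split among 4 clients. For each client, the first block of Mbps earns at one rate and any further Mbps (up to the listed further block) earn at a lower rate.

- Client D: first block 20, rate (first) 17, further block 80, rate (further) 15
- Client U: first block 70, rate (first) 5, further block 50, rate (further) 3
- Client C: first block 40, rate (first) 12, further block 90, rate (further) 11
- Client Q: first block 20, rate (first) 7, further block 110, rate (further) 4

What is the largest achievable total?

2680

Treat each block as its own option and order by rate: Client D/first 17 > Client D/second 15 > Client C/first 12 > Client C/second 11 > Client Q/first 7 > Client U/first 5 > Client Q/second 4 > Client U/second 3.
Fill Client D first block (20 at 17) → 180 left.
Client D/second (15): +80 → 100 left.
Client C first at 12: fill all 40 → 60 left.
Client C/second: +60 of 90 at 11; pool empty.
Total = 17×20 + 15×80 + 12×40 + 11×60 = 2680.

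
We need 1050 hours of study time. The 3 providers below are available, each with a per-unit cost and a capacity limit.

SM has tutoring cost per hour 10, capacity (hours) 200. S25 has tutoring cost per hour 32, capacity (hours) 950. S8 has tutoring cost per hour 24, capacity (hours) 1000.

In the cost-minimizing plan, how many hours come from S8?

Cheapest first:
Take 200 from SM at 10 ; need 850 more.
Take 850 from S8 at 24 to finish.
S25: unused.

850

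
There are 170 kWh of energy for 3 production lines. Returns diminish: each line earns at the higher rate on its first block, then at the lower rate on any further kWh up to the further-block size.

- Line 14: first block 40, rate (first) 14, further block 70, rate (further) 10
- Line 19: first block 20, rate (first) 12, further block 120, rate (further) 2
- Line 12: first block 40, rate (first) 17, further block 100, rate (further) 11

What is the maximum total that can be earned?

Treat each block as its own option and order by rate: Line 12/T1 17 > Line 14/T1 14 > Line 19/T1 12 > Line 12/T2 11 > Line 14/T2 10 > Line 19/T2 2.
Line 12/T1 (17): +40 — 130 left.
Line 14/T1 (14): +40 — 90 left.
Fill Line 19 T1 block (20 at 12) — 70 left.
70 remain; put them into Line 12 T2 at 11.
Total = 17×40 + 14×40 + 12×20 + 11×70 = 2250.

2250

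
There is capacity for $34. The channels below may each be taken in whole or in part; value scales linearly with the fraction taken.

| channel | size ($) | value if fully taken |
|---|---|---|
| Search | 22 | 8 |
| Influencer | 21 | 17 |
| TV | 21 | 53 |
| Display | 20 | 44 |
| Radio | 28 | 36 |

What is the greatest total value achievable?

Best value per unit of size first: TV 53/21≈2.52, Display 44/20≈2.2, Radio 36/28≈1.29, Influencer 17/21≈0.81, Search 8/22≈0.364.
Take all of TV (21 $, value 53) → 13 $ left.
13 $ left: a 13/20 share of Display gives 44×13/20 = 28.6.
Total value = 81.6.

81.6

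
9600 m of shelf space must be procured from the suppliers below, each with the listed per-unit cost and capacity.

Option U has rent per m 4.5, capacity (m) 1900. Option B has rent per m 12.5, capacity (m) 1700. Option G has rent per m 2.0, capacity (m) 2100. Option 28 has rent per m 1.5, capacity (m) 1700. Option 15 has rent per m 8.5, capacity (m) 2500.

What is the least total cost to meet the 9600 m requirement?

54050

Fill from the cheapest supplier first.
Take 1700 from Option 28 at 1.5 → need 7900 more.
Option G at 2.0: take all 2100 m → 5800 still needed.
Take 1900 from Option U at 4.5 → need 3900 more.
Take 2500 from Option 15 at 8.5 → need 1400 more.
Option B (12.5): take the remaining 1400 → done.
Cost = 1700×1.5 + 2100×2.0 + 1900×4.5 + 2500×8.5 + 1400×12.5 = 54050.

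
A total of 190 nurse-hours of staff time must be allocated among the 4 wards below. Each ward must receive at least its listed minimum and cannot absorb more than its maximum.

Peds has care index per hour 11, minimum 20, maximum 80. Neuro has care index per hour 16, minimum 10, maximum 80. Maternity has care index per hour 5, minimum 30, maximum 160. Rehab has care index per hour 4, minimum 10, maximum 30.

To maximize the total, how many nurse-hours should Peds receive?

Meeting every minimum uses 20+10+30+10 = 70 nurse-hours, leaving 120.
Highest care index per hour first: Neuro 16 > Peds 11 > Maternity 5 > Rehab 4.
Give Neuro 70 more to hit its cap of 80 — 50 left.
Only 50 left; Peds takes them to reach 70.

70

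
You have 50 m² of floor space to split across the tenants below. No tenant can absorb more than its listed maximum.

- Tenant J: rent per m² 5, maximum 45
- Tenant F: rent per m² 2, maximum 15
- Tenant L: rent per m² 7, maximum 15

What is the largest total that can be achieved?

280

Highest rent per m² first: Tenant L 7 > Tenant J 5 > Tenant F 2.
Tenant L: +15 to 15 (cap) → 35 left.
Tenant J has room for 45 but only 35 remain, so it gets 35.
Total = 5×35 + 7×15 = 280.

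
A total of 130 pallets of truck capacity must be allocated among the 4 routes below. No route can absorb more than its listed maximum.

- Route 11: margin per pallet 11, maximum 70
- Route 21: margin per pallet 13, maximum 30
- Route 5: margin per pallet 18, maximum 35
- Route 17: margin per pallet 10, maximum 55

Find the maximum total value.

Highest margin per pallet first: Route 5 18 > Route 21 13 > Route 11 11 > Route 17 10.
Give Route 5 35 to hit its cap of 35 → 95 left.
Route 21 takes 30 to reach its cap of 30 → 65 left.
Route 11 has room for 70 but only 65 remain, so it gets 65.
Total = 11×65 + 13×30 + 18×35 = 1735.

1735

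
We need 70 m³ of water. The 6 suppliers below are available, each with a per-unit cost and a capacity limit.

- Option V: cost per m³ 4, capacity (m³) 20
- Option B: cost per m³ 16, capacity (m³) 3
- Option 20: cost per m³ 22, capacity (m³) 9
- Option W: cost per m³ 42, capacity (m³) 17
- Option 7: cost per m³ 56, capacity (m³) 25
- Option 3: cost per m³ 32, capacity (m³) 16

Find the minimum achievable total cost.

1832

Fill from the cheapest supplier first.
Option V (4): use full 20 ; 50 m³ to go.
Take 3 from Option B at 16 ; need 47 more.
Take 9 from Option 20 at 22 ; need 38 more.
Option 3 at 32: take all 16 m³ ; 22 still needed.
Option W at 42: take all 17 m³ ; 5 still needed.
Option 7 at 56: take 5 of its 25 ; requirement met.
Cost = 20×4 + 3×16 + 9×22 + 16×32 + 17×42 + 5×56 = 1832.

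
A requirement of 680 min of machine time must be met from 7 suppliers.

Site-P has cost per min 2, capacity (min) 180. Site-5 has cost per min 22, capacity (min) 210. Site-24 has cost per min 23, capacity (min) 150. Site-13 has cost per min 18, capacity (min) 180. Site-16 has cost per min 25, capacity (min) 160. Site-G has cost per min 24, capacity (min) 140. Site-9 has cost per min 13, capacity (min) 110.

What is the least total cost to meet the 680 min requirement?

Use suppliers in increasing cost order.
Site-P (2): use full 180 → 500 min to go.
Site-9 at 13: take all 110 min → 390 still needed.
Site-13 (18): use full 180 → 210 min to go.
Take 210 from Site-5 at 22 → need 0 more.
Site-24, Site-G, Site-16: unused.
Cost = 180×2 + 110×13 + 180×18 + 210×22 = 9650.

9650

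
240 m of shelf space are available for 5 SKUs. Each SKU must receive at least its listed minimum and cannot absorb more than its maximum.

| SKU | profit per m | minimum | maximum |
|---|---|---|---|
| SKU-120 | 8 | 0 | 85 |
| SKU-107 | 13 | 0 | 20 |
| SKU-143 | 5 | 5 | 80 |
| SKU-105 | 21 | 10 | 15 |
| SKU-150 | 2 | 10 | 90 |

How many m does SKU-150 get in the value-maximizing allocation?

Meeting every minimum uses 0+0+5+10+10 = 25 m, leaving 215.
Highest profit per m first: SKU-105 21 > SKU-107 13 > SKU-120 8 > SKU-143 5 > SKU-150 2.
Give SKU-105 5 more to hit its cap of 15 — 210 left.
SKU-107 takes 20 more to reach its cap of 20 — 190 left.
SKU-120: +85 to 85 (cap) — 105 left.
SKU-143: +75 to 80 (cap) — 30 left.
SKU-150: +30 (room for 80) → 40. Pool exhausted.

40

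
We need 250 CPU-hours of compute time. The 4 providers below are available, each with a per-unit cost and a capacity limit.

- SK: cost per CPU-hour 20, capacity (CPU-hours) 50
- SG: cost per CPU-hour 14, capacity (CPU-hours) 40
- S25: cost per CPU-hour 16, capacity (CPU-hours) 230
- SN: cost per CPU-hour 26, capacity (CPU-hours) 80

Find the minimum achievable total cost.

Cheapest first:
Take 40 from SG at 14 ; need 210 more.
S25 at 16: take 210 of its 230 ; requirement met.
SK, SN: unused.
Cost = 40×14 + 210×16 = 3920.

3920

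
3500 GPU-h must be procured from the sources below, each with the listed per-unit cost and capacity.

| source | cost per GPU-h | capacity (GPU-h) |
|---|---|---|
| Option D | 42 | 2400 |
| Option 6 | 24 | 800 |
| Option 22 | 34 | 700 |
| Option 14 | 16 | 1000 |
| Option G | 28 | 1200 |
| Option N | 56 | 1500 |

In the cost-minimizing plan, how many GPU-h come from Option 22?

500

Use sources in increasing cost order.
Option 14 (16): use full 1000 — 2500 GPU-h to go.
Option 6 at 24: take all 800 GPU-h — 1700 still needed.
Option G at 28: take all 1200 GPU-h — 500 still needed.
Option 22 at 34: take 500 of its 700 — requirement met.
Option D, Option N: unused.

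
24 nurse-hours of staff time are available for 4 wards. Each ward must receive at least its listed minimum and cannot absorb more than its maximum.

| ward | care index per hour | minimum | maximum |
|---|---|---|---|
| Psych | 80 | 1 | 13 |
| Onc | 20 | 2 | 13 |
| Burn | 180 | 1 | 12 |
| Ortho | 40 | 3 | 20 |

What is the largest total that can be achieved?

2880

Meeting every minimum uses 1+2+1+3 = 7 nurse-hours, leaving 17.
Rank by care index per hour: Burn 180 > Psych 80 > Ortho 40 > Onc 20.
Burn: +11 to 12 (cap) ; 6 left.
Psych has room for 12 more but only 6 remain, so it gets 7.
Total = 80×7 + 20×2 + 180×12 + 40×3 = 2880.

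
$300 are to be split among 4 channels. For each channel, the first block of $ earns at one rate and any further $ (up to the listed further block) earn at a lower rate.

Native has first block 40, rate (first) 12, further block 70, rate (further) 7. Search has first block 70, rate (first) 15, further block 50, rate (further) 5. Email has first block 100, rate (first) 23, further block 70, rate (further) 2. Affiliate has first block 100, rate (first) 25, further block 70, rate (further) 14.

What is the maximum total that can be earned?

Rank every tier by rate: Affiliate/T1 25 > Email/T1 23 > Search/T1 15 > Affiliate/T2 14 > Native/T1 12 > Native/T2 7 > Search/T2 5 > Email/T2 2.
Fill Affiliate T1 block (100 at 25) → 200 left.
Email/T1 (23): +100 → 100 left.
Search/T1 (15): +70 → 30 left.
30 remain; put them into Affiliate T2 at 14.
Total = 25×100 + 23×100 + 15×70 + 14×30 = 6270.

6270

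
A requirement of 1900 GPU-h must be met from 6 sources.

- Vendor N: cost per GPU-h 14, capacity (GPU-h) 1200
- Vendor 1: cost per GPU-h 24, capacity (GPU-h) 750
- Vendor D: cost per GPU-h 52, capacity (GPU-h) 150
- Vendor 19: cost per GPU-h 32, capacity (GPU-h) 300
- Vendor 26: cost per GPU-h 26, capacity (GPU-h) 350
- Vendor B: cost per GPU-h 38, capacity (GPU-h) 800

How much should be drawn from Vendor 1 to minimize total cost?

700

Fill from the cheapest source first.
Vendor N at 14: take all 1200 GPU-h — 700 still needed.
Vendor 1 at 24: take 700 of its 750 — requirement met.
Vendor 26, Vendor 19, Vendor B, Vendor D: unused.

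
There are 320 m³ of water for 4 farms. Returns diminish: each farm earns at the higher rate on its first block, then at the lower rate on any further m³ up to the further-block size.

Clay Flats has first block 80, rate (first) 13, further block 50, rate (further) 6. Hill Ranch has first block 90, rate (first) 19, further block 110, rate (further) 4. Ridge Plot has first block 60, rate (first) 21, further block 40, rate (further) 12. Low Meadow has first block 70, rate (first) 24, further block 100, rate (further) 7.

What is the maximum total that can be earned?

Treat each block as its own option and order by rate: Low Meadow/tier1 24 > Ridge Plot/tier1 21 > Hill Ranch/tier1 19 > Clay Flats/tier1 13 > Ridge Plot/tier2 12 > Low Meadow/tier2 7 > Clay Flats/tier2 6 > Hill Ranch/tier2 4.
Low Meadow tier1 at 24: fill all 70 ; 250 left.
Fill Ridge Plot tier1 block (60 at 21) ; 190 left.
Hill Ranch tier1 at 19: fill all 90 ; 100 left.
Fill Clay Flats tier1 block (80 at 13) ; 20 left.
Ridge Plot tier2 at 12: only 20 left, fill 20.
Total = 24×70 + 21×60 + 19×90 + 13×80 + 12×20 = 5930.

5930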